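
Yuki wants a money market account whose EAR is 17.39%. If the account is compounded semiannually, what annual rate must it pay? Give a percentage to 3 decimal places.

(1 + r/2)^2 − 1 = 0.1739, so 1 + r/2 = 1.1739^(1/2).
r/2 = 0.083467, so r = 0.166933 = 16.693%.

16.693%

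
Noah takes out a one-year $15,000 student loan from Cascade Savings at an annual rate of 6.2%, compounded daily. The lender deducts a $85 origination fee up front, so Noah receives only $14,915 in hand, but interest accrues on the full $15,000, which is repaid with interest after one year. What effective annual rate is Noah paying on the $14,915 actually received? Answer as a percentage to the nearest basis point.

Amount owed after one year: 15,000 × (1 + 0.062/365)^365 = 15,000 × 1.063957 = $15,959.35.
Effective rate on net proceeds: 15,959.35 / 14,915 − 1 = 0.070020 = 7.00%.

7.00%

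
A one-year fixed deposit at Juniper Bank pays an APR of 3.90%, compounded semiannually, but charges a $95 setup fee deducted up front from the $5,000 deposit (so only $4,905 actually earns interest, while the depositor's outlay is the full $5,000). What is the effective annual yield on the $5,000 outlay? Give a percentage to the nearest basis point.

Value after one year: 4,905 × (1 + 0.0390/2)^2 = 4,905 × 1.039380 = $5,098.16.
Effective yield on the $5,000 outlay: 5,098.16 / 5,000 − 1 = 0.019632 = 1.96%.

1.96%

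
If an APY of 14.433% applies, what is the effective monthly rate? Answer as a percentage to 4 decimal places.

1.1298%

The per-month rate i satisfies (1 + i)^12 = 1 + 0.14433.
i = 1.14433^(1/12) − 1 = 0.0112983 = 1.1298%.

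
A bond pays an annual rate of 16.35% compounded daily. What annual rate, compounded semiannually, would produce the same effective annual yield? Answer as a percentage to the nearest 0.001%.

EAR = (1 + 0.1635/365)^365 − 1 = 0.177582.
Solve (1 + r/2)^2 = 1.177582: r/2 = 1.177582^(1/2) − 1 = 0.085165, so r = 0.170329 = 17.033%.

17.033%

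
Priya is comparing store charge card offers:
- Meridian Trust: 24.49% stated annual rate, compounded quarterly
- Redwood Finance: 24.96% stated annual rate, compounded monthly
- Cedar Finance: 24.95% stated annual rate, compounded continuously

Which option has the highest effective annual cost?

Cedar Finance

Meridian Trust: (1 + 0.2449/4)^4 − 1 = 26.832%
Redwood Finance: (1 + 0.2496/12)^12 − 1 = 28.023%
Cedar Finance: e^0.2495 − 1 = 28.338%
The highest effective annual rate is Cedar Finance at 28.338%.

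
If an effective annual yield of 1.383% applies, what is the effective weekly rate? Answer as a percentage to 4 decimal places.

0.0264%

The per-week rate i satisfies (1 + i)^52 = 1 + 0.01383.
i = 1.01383^(1/52) − 1 = 0.0002642 = 0.0264%.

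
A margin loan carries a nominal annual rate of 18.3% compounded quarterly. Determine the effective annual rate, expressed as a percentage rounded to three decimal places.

EAR = (1 + 0.183/4)^4 − 1.
= (1 + 0.045750)^4 − 1 = 1.195946 − 1 = 19.595%.

19.595%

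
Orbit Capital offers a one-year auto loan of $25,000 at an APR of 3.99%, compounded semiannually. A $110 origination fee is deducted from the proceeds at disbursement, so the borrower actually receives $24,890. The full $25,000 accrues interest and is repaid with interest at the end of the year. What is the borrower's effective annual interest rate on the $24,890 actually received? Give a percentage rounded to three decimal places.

Amount owed after one year: 25,000 × (1 + 0.0399/2)^2 = 25,000 × 1.040298 = $26,007.45.
Effective rate on net proceeds: 26,007.45 / 24,890 − 1 = 0.044896 = 4.490%.

4.490%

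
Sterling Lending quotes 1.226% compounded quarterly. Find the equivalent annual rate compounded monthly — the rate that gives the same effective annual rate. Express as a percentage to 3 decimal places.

EAR = (1 + 0.01226/4)^4 − 1 = 0.012316.
Solve (1 + r/12)^12 = 1.012316: r/12 = 1.012316^(1/12) − 1 = 0.001021, so r = 0.012247 = 1.225%.

1.225%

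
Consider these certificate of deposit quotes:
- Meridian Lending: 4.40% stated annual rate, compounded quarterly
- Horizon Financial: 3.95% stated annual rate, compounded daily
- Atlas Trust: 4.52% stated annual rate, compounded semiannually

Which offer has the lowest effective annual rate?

Horizon Financial

Meridian Lending: (1 + 0.0440/4)^4 − 1 = 4.473%
Horizon Financial: (1 + 0.0395/365)^365 − 1 = 4.029%
Atlas Trust: (1 + 0.0452/2)^2 − 1 = 4.571%
The lowest effective annual rate is Horizon Financial at 4.029%.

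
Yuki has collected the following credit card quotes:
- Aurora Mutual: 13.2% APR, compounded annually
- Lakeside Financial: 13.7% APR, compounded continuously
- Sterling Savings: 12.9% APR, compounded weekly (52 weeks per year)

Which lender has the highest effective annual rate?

Lakeside Financial

Aurora Mutual: compounded annually, EAR = 13.200%
Lakeside Financial: e^0.137 − 1 = 14.683%
Sterling Savings: (1 + 0.129/52)^52 − 1 = 13.751%
The highest effective annual rate is Lakeside Financial at 14.683%.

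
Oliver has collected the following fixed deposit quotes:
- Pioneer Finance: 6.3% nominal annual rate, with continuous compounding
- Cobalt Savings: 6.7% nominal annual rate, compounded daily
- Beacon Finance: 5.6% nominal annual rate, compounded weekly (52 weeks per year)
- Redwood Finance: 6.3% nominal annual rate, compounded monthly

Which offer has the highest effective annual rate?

Pioneer Finance: e^0.063 − 1 = 6.503%
Cobalt Savings: (1 + 0.067/365)^365 − 1 = 6.929%
Beacon Finance: (1 + 0.056/52)^52 − 1 = 5.757%
Redwood Finance: (1 + 0.063/12)^12 − 1 = 6.485%
The highest effective annual rate is Cobalt Savings at 6.929%.

Cobalt Savings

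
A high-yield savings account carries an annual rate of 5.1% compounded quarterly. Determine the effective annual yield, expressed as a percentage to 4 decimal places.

5.1984%

EAR = (1 + 0.051/4)^4 − 1.
= 1.051984 − 1 = 5.1984%.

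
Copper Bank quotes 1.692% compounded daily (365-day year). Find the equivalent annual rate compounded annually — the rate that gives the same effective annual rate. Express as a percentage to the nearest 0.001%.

1.706%

EAR = (1 + 0.01692/365)^365 − 1 = 0.017064.
Compounded annually, the equivalent nominal rate is the EAR itself: 1.706%.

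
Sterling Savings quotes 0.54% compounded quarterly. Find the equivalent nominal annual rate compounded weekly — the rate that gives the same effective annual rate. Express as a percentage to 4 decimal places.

0.5397%

EAR = (1 + 0.0054/4)^4 − 1 = 0.005411.
Solve (1 + r/52)^52 = 1.005411: r/52 = 1.005411^(1/52) − 1 = 0.000104, so r = 0.005397 = 0.5397%.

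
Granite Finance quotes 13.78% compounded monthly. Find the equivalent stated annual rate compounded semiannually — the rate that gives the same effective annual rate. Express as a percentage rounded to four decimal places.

EAR = (1 + 0.1378/12)^12 − 1 = 0.146845.
Solve (1 + r/2)^2 = 1.146845: r/2 = 1.146845^(1/2) − 1 = 0.070909, so r = 0.141817 = 14.1817%.

14.1817%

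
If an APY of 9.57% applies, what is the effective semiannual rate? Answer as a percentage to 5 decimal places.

The per-half-year rate i satisfies (1 + i)^2 = 1 + 0.0957.
i = 1.0957^(1/2) − 1 = 0.0467569 = 4.67569%.

4.67569%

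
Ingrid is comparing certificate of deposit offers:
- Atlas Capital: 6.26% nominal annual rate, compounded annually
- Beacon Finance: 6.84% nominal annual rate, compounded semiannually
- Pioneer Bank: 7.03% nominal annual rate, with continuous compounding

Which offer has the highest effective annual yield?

Atlas Capital: compounded annually, EAR = 6.260%
Beacon Finance: (1 + 0.0684/2)^2 − 1 = 6.957%
Pioneer Bank: e^0.0703 − 1 = 7.283%
The highest effective annual rate is Pioneer Bank at 7.283%.

Pioneer Bank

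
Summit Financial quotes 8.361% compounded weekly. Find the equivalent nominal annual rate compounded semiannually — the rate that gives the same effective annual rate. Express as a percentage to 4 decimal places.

EAR = (1 + 0.08361/52)^52 − 1 = 0.087132.
Solve (1 + r/2)^2 = 1.087132: r/2 = 1.087132^(1/2) − 1 = 0.042656, so r = 0.085312 = 8.5312%.

8.5312%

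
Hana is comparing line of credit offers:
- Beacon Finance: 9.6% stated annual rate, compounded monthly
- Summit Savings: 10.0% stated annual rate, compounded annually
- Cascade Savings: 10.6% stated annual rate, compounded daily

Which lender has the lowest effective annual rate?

Beacon Finance: (1 + 0.096/12)^12 − 1 = 10.034%
Summit Savings: compounded annually, EAR = 10.000%
Cascade Savings: (1 + 0.106/365)^365 − 1 = 11.180%
The lowest effective annual rate is Summit Savings at 10.000%.

Summit Savings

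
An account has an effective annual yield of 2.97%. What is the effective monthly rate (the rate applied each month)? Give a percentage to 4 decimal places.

0.2442%

The per-month rate i satisfies (1 + i)^12 = 1 + 0.0297.
i = 1.0297^(1/12) − 1 = 0.0024419 = 0.2442%.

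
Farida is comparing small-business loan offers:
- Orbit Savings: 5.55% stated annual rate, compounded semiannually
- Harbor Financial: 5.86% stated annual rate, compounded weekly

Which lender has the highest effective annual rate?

Orbit Savings: (1 + 0.0555/2)^2 − 1 = 5.627%
Harbor Financial: (1 + 0.0586/52)^52 − 1 = 6.032%
The highest effective annual rate is Harbor Financial at 6.032%.

Harbor Financial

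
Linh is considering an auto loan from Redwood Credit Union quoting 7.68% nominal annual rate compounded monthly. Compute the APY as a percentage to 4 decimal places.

EAR = (1 + 0.0768/12)^12 − 1.
= (1 + 0.006400)^12 − 1 = 1.079562 − 1 = 7.9562%.

7.9562%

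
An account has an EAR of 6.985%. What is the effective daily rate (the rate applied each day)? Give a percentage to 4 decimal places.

0.0185%

The per-day rate i satisfies (1 + i)^365 = 1 + 0.06985.
i = 1.06985^(1/365) − 1 = 0.0001850 = 0.0185%.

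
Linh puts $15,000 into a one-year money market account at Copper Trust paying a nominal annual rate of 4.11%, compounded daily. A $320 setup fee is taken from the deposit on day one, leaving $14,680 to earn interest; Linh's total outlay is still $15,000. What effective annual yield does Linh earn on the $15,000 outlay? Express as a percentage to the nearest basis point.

Value after one year: 14,680 × (1 + 0.0411/365)^365 = 14,680 × 1.041954 = $15,295.88.
Effective yield on the $15,000 outlay: 15,295.88 / 15,000 − 1 = 0.019726 = 1.97%.

1.97%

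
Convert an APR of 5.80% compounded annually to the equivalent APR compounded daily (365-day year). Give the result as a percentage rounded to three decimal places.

5.638%

Compounded annually, EAR = nominal = 0.058000.
Solve (1 + r/365)^365 = 1.058000: r/365 = 1.058000^(1/365) − 1 = 0.000154, so r = 0.056385 = 5.638%.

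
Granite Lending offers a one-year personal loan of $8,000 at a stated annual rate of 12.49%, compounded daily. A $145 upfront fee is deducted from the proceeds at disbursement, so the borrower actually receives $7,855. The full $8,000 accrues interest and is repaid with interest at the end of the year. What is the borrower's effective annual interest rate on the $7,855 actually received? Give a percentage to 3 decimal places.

15.393%

Amount owed after one year: 8,000 × (1 + 0.1249/365)^365 = 8,000 × 1.133011 = $9,064.09.
Effective rate on net proceeds: 9,064.09 / 7,855 − 1 = 0.153926 = 15.393%.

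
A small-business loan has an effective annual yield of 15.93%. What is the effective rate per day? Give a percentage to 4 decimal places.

The per-day rate i satisfies (1 + i)^365 = 1 + 0.1593.
i = 1.1593^(1/365) − 1 = 0.0004051 = 0.0405%.

0.0405%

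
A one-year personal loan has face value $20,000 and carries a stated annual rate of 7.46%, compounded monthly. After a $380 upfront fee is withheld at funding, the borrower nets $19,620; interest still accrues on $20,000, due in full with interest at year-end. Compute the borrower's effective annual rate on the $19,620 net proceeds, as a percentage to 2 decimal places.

Amount owed after one year: 20,000 × (1 + 0.0746/12)^12 = 20,000 × 1.077204 = $21,544.09.
Effective rate on net proceeds: 21,544.09 / 19,620 − 1 = 0.098068 = 9.81%.

9.81%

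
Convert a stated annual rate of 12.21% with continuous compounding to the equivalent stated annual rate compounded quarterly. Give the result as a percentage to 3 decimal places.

12.398%

EAR under continuous compounding: e^0.1221 − 1 = 0.129867.
Solve (1 + r/4)^4 = 1.129867: r/4 = 1.129867^(1/4) − 1 = 0.030996, so r = 0.123983 = 12.398%.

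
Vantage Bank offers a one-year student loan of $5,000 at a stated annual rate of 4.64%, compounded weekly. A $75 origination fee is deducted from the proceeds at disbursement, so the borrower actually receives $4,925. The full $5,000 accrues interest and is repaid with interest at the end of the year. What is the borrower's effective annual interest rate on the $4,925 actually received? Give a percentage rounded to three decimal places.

Amount owed after one year: 5,000 × (1 + 0.0464/52)^52 = 5,000 × 1.047472 = $5,237.36.
Effective rate on net proceeds: 5,237.36 / 4,925 − 1 = 0.063423 = 6.342%.

6.342%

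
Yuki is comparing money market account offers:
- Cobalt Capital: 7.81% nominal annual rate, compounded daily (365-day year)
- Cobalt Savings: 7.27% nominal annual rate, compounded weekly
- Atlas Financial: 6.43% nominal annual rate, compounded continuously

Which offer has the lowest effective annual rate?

Atlas Financial

Cobalt Capital: (1 + 0.0781/365)^365 − 1 = 8.122%
Cobalt Savings: (1 + 0.0727/52)^52 − 1 = 7.535%
Atlas Financial: e^0.0643 − 1 = 6.641%
The lowest effective annual rate is Atlas Financial at 6.641%.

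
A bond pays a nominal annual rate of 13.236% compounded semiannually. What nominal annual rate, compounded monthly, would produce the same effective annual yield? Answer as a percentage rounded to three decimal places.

EAR = (1 + 0.13236/2)^2 − 1 = 0.136740.
Solve (1 + r/12)^12 = 1.136740: r/12 = 1.136740^(1/12) − 1 = 0.010738, so r = 0.128851 = 12.885%.

12.885%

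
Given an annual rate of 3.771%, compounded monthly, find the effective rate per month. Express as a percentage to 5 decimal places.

0.31425%

With a nominal annual rate compounded monthly, the periodic rate is the nominal rate divided by 12.
i = 0.03771 / 12 = 0.0031425 = 0.31425%.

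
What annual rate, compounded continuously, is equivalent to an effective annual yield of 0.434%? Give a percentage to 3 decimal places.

0.433%

Continuous: nominal r satisfies e^r − 1 = 0.00434.
r = ln(1 + 0.00434) = ln(1.00434) = 0.004331 = 0.433%.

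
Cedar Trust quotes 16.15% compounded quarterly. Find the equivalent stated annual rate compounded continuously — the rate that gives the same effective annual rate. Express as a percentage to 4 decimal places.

15.8325%

EAR = (1 + 0.1615/4)^4 − 1 = 0.171547.
Equivalent continuous rate: r = ln(1 + 0.171547) = 0.158325 = 15.8325%.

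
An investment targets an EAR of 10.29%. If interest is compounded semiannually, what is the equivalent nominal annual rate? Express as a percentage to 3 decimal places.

(1 + r/2)^2 − 1 = 0.1029, so 1 + r/2 = 1.1029^(1/2).
r/2 = 0.050190, so r = 0.100381 = 10.038%.

10.038%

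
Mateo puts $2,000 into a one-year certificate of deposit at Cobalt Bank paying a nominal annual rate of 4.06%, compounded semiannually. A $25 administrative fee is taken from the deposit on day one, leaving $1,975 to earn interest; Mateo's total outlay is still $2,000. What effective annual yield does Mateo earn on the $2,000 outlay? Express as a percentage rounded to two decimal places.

Value after one year: 1,975 × (1 + 0.0406/2)^2 = 1,975 × 1.041012 = $2,056.00.
Effective yield on the $2,000 outlay: 2,056.00 / 2,000 − 1 = 0.027999 = 2.80%.

2.80%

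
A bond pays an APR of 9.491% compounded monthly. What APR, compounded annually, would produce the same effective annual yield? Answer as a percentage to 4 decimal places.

9.9149%

EAR = (1 + 0.09491/12)^12 − 1 = 0.099149.
Compounded annually, the equivalent nominal rate is the EAR itself: 9.9149%.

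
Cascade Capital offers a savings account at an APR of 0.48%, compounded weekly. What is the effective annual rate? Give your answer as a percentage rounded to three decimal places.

EAR = (1 + 0.0048/52)^52 − 1.
= 1.004811 − 1 = 0.481%.

0.481%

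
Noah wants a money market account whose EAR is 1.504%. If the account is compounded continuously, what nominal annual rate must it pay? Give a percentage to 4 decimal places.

Continuous: nominal r satisfies e^r − 1 = 0.01504.
r = ln(1 + 0.01504) = ln(1.01504) = 0.014928 = 1.4928%.

1.4928%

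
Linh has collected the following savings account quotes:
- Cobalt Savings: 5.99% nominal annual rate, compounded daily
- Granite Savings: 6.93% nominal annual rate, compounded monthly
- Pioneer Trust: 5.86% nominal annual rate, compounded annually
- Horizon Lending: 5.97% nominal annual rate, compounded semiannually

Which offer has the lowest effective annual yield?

Cobalt Savings: (1 + 0.0599/365)^365 − 1 = 6.173%
Granite Savings: (1 + 0.0693/12)^12 − 1 = 7.154%
Pioneer Trust: compounded annually, EAR = 5.860%
Horizon Lending: (1 + 0.0597/2)^2 − 1 = 6.059%
The lowest effective annual rate is Pioneer Trust at 5.860%.

Pioneer Trust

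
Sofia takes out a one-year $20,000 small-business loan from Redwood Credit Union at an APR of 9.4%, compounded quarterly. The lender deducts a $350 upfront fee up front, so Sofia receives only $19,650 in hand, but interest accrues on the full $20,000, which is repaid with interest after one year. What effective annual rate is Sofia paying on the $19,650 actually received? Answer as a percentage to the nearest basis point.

11.69%

Amount owed after one year: 20,000 × (1 + 0.094/4)^4 = 20,000 × 1.097366 = $21,947.31.
Effective rate on net proceeds: 21,947.31 / 19,650 − 1 = 0.116912 = 11.69%.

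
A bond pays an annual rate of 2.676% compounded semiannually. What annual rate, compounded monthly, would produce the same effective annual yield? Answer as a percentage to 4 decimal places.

EAR = (1 + 0.02676/2)^2 − 1 = 0.026939.
Solve (1 + r/12)^12 = 1.026939: r/12 = 1.026939^(1/12) − 1 = 0.002218, so r = 0.026612 = 2.6612%.

2.6612%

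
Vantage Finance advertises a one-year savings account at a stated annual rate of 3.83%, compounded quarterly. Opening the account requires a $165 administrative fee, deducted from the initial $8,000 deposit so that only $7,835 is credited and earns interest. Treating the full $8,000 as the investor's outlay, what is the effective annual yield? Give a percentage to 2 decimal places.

Value after one year: 7,835 × (1 + 0.0383/4)^4 = 7,835 × 1.038854 = $8,139.42.
Effective yield on the $8,000 outlay: 8,139.42 / 8,000 − 1 = 0.017427 = 1.74%.

1.74%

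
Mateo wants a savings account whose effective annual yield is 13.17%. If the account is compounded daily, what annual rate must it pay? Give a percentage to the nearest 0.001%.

12.374%

(1 + r/365)^365 − 1 = 0.1317, so 1 + r/365 = 1.1317^(1/365).
r/365 = 0.000339, so r = 0.123742 = 12.374%.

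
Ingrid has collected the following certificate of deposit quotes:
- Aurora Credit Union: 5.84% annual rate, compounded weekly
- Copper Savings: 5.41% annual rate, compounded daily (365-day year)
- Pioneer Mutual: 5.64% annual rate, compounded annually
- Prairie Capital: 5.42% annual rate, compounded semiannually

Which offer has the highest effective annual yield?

Aurora Credit Union

Aurora Credit Union: (1 + 0.0584/52)^52 − 1 = 6.010%
Copper Savings: (1 + 0.0541/365)^365 − 1 = 5.559%
Pioneer Mutual: compounded annually, EAR = 5.640%
Prairie Capital: (1 + 0.0542/2)^2 − 1 = 5.493%
The highest effective annual rate is Aurora Credit Union at 6.010%.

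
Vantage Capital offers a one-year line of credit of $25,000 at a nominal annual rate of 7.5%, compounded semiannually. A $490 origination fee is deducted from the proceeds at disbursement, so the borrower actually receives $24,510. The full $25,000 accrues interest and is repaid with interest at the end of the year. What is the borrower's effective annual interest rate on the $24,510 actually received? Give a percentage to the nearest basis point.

9.79%

Amount owed after one year: 25,000 × (1 + 0.075/2)^2 = 25,000 × 1.076406 = $26,910.16.
Effective rate on net proceeds: 26,910.16 / 24,510 − 1 = 0.097926 = 9.79%.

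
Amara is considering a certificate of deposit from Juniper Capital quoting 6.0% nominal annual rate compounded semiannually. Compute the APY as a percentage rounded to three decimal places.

EAR = (1 + 0.060/2)^2 − 1.
= (1 + 0.030000)^2 − 1 = 1.060900 − 1 = 6.090%.

6.090%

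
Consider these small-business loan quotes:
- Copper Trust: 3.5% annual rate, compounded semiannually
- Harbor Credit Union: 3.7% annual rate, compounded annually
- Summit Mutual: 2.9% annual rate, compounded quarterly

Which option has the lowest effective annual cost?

Summit Mutual

Copper Trust: (1 + 0.035/2)^2 − 1 = 3.531%
Harbor Credit Union: compounded annually, EAR = 3.700%
Summit Mutual: (1 + 0.029/4)^4 − 1 = 2.932%
The lowest effective annual rate is Summit Mutual at 2.932%.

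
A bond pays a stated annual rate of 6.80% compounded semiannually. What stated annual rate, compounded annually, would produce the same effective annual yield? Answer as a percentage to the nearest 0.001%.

EAR = (1 + 0.0680/2)^2 − 1 = 0.069156.
Compounded annually, the equivalent nominal rate is the EAR itself: 6.916%.

6.916%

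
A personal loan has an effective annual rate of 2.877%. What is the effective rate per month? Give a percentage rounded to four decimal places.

0.2366%

The per-month rate i satisfies (1 + i)^12 = 1 + 0.02877.
i = 1.02877^(1/12) − 1 = 0.0023665 = 0.2366%.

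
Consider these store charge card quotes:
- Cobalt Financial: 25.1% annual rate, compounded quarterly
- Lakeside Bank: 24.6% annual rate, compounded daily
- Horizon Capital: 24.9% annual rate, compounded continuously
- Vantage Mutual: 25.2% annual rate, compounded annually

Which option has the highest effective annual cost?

Cobalt Financial: (1 + 0.251/4)^4 − 1 = 27.563%
Lakeside Bank: (1 + 0.246/365)^365 − 1 = 27.879%
Horizon Capital: e^0.249 − 1 = 28.274%
Vantage Mutual: compounded annually, EAR = 25.200%
The highest effective annual rate is Horizon Capital at 28.274%.

Horizon Capital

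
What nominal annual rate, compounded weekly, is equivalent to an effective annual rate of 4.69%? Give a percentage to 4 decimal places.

4.5854%

(1 + r/52)^52 − 1 = 0.0469, so 1 + r/52 = 1.0469^(1/52).
r/52 = 0.000882, so r = 0.045854 = 4.5854%.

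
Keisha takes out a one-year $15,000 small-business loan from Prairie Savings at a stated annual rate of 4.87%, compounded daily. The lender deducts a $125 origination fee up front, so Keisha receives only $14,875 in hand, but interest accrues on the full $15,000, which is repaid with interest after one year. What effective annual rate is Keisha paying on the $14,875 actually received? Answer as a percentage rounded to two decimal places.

5.87%

Amount owed after one year: 15,000 × (1 + 0.0487/365)^365 = 15,000 × 1.049902 = $15,748.53.
Effective rate on net proceeds: 15,748.53 / 14,875 − 1 = 0.058725 = 5.87%.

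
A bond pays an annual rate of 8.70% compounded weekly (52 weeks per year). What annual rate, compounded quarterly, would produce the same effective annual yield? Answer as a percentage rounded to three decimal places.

EAR = (1 + 0.0870/52)^52 − 1 = 0.090817.
Solve (1 + r/4)^4 = 1.090817: r/4 = 1.090817^(1/4) − 1 = 0.021970, so r = 0.087879 = 8.788%.

8.788%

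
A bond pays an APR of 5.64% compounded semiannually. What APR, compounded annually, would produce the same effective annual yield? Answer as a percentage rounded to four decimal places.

5.7195%

EAR = (1 + 0.0564/2)^2 − 1 = 0.057195.
Compounded annually, the equivalent nominal rate is the EAR itself: 5.7195%.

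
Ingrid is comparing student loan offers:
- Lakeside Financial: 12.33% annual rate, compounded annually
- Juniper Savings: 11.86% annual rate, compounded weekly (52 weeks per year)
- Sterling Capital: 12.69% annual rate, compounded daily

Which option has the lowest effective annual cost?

Lakeside Financial

Lakeside Financial: compounded annually, EAR = 12.330%
Juniper Savings: (1 + 0.1186/52)^52 − 1 = 12.577%
Sterling Capital: (1 + 0.1269/365)^365 − 1 = 13.528%
The lowest effective annual rate is Lakeside Financial at 12.330%.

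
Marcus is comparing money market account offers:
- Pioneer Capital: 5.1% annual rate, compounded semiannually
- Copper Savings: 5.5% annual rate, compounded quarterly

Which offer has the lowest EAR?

Pioneer Capital

Pioneer Capital: (1 + 0.051/2)^2 − 1 = 5.165%
Copper Savings: (1 + 0.055/4)^4 − 1 = 5.614%
The lowest effective annual rate is Pioneer Capital at 5.165%.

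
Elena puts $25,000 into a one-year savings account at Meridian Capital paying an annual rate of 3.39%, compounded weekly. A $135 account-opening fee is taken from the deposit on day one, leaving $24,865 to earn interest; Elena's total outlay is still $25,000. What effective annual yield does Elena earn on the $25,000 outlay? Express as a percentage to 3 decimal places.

Value after one year: 24,865 × (1 + 0.0339/52)^52 = 24,865 × 1.034470 = $25,722.09.
Effective yield on the $25,000 outlay: 25,722.09 / 25,000 − 1 = 0.028884 = 2.888%.

2.888%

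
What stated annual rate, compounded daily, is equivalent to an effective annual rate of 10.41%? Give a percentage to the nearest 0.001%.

(1 + r/365)^365 − 1 = 0.1041, so 1 + r/365 = 1.1041^(1/365).
r/365 = 0.000271, so r = 0.099044 = 9.904%.

9.904%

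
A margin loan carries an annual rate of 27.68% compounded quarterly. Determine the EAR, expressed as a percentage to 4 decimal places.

30.6880%

EAR = (1 + 0.2768/4)^4 − 1.
= (1 + 0.069200)^4 − 1 = 1.306880 − 1 = 30.6880%.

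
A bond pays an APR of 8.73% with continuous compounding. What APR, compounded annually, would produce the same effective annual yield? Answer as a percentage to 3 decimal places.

EAR under continuous compounding: e^0.0873 − 1 = 0.091224.
Compounded annually, the equivalent nominal rate is the EAR itself: 9.122%.

9.122%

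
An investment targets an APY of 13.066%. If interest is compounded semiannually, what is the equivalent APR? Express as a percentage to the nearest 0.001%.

12.665%

(1 + r/2)^2 − 1 = 0.13066, so 1 + r/2 = 1.13066^(1/2).
r/2 = 0.063325, so r = 0.126650 = 12.665%.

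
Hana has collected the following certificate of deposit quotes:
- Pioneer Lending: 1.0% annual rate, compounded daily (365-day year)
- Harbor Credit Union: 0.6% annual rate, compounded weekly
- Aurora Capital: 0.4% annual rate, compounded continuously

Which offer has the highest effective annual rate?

Pioneer Lending: (1 + 0.010/365)^365 − 1 = 1.005%
Harbor Credit Union: (1 + 0.006/52)^52 − 1 = 0.602%
Aurora Capital: e^0.004 − 1 = 0.401%
The highest effective annual rate is Pioneer Lending at 1.005%.

Pioneer Lending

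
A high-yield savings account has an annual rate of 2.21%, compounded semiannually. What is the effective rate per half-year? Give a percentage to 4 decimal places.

With a nominal annual rate compounded semiannually, the periodic rate is the nominal rate divided by 2.
i = 0.0221 / 2 = 0.0110500 = 1.1050%.

1.1050%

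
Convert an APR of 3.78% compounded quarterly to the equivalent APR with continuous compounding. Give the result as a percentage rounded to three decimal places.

3.762%

EAR = (1 + 0.0378/4)^4 − 1 = 0.038339.
Equivalent continuous rate: r = ln(1 + 0.038339) = 0.037623 = 3.762%.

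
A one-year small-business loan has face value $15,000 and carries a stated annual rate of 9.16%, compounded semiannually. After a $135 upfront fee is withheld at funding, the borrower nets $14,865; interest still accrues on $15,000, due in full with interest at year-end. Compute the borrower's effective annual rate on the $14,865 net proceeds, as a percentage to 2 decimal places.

Amount owed after one year: 15,000 × (1 + 0.0916/2)^2 = 15,000 × 1.093698 = $16,405.46.
Effective rate on net proceeds: 16,405.46 / 14,865 − 1 = 0.103630 = 10.36%.

10.36%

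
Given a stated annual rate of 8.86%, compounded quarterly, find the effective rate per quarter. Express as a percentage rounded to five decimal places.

2.21500%

With a nominal annual rate compounded quarterly, the periodic rate is the nominal rate divided by 4.
i = 0.0886 / 4 = 0.0221500 = 2.21500%.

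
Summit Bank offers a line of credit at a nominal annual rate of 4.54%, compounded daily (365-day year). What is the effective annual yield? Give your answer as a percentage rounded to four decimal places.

4.6443%

EAR = (1 + 0.0454/365)^365 − 1.
= (1 + 0.000124)^365 − 1 = 1.046443 − 1 = 4.6443%.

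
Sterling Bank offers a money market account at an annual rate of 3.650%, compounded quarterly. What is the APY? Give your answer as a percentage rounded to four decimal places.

EAR = (1 + 0.03650/4)^4 − 1.
= 1.037003 − 1 = 3.7003%.

3.7003%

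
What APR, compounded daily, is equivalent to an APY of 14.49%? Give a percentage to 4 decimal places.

(1 + r/365)^365 − 1 = 0.1449, so 1 + r/365 = 1.1449^(1/365).
r/365 = 0.000371, so r = 0.135342 = 13.5342%.

13.5342%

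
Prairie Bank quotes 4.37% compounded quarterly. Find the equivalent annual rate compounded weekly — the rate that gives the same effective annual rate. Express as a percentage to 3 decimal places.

4.348%

EAR = (1 + 0.0437/4)^4 − 1 = 0.044421.
Solve (1 + r/52)^52 = 1.044421: r/52 = 1.044421^(1/52) − 1 = 0.000836, so r = 0.043481 = 4.348%.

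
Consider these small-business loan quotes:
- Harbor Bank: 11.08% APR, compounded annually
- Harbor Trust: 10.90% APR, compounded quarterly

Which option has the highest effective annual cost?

Harbor Bank: compounded annually, EAR = 11.080%
Harbor Trust: (1 + 0.1090/4)^4 − 1 = 11.354%
The highest effective annual rate is Harbor Trust at 11.354%.

Harbor Trust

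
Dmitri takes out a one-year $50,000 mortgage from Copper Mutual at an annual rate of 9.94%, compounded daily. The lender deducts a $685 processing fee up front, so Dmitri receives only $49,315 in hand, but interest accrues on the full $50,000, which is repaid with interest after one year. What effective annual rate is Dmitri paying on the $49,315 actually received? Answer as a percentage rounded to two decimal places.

11.98%

Amount owed after one year: 50,000 × (1 + 0.0994/365)^365 = 50,000 × 1.104493 = $55,224.65.
Effective rate on net proceeds: 55,224.65 / 49,315 − 1 = 0.119835 = 11.98%.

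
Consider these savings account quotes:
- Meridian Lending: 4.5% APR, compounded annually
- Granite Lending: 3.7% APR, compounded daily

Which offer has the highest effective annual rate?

Meridian Lending: compounded annually, EAR = 4.500%
Granite Lending: (1 + 0.037/365)^365 − 1 = 3.769%
The highest effective annual rate is Meridian Lending at 4.500%.

Meridian Lending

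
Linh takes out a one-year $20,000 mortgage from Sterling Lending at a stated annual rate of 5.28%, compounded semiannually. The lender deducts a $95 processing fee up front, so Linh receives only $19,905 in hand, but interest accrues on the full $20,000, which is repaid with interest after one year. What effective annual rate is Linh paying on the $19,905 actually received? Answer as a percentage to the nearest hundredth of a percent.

5.85%

Amount owed after one year: 20,000 × (1 + 0.0528/2)^2 = 20,000 × 1.053497 = $21,069.94.
Effective rate on net proceeds: 21,069.94 / 19,905 − 1 = 0.058525 = 5.85%.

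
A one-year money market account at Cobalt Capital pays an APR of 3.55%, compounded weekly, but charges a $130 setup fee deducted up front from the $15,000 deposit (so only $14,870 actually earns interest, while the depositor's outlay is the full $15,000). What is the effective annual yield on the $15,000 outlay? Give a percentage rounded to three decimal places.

Value after one year: 14,870 × (1 + 0.0355/52)^52 = 14,870 × 1.036125 = $15,407.18.
Effective yield on the $15,000 outlay: 15,407.18 / 15,000 − 1 = 0.027145 = 2.715%.

2.715%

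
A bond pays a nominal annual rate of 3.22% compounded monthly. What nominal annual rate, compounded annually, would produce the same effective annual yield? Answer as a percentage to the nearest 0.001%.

3.268%

EAR = (1 + 0.0322/12)^12 − 1 = 0.032679.
Compounded annually, the equivalent nominal rate is the EAR itself: 3.268%.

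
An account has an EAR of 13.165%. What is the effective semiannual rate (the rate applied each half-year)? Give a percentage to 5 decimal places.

The per-half-year rate i satisfies (1 + i)^2 = 1 + 0.13165.
i = 1.13165^(1/2) − 1 = 0.0637904 = 6.37904%.

6.37904%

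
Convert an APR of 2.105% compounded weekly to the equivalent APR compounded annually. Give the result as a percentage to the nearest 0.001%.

2.127%

EAR = (1 + 0.02105/52)^52 − 1 = 0.021269.
Compounded annually, the equivalent nominal rate is the EAR itself: 2.127%.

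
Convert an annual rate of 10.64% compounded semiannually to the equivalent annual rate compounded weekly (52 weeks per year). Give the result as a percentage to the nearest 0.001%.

10.377%

EAR = (1 + 0.1064/2)^2 − 1 = 0.109230.
Solve (1 + r/52)^52 = 1.109230: r/52 = 1.109230^(1/52) − 1 = 0.001996, so r = 0.103770 = 10.377%.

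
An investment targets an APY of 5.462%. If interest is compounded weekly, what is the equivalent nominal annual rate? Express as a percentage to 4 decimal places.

(1 + r/52)^52 − 1 = 0.05462, so 1 + r/52 = 1.05462^(1/52).
r/52 = 0.001023, so r = 0.053208 = 5.3208%.

5.3208%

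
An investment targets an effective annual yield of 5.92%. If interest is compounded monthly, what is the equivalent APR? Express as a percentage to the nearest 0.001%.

5.765%

(1 + r/12)^12 − 1 = 0.0592, so 1 + r/12 = 1.0592^(1/12).
r/12 = 0.004804, so r = 0.057652 = 5.765%.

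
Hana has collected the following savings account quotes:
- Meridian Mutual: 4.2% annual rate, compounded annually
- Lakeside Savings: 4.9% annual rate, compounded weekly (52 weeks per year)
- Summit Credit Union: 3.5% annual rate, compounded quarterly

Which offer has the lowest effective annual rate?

Summit Credit Union

Meridian Mutual: compounded annually, EAR = 4.200%
Lakeside Savings: (1 + 0.049/52)^52 − 1 = 5.020%
Summit Credit Union: (1 + 0.035/4)^4 − 1 = 3.546%
The lowest effective annual rate is Summit Credit Union at 3.546%.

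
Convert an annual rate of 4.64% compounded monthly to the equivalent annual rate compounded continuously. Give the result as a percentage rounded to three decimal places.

4.631%

EAR = (1 + 0.0464/12)^12 − 1 = 0.047400.
Equivalent continuous rate: r = ln(1 + 0.047400) = 0.046311 = 4.631%.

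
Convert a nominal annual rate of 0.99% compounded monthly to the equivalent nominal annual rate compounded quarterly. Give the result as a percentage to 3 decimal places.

0.991%

EAR = (1 + 0.0099/12)^12 − 1 = 0.009945.
Solve (1 + r/4)^4 = 1.009945: r/4 = 1.009945^(1/4) − 1 = 0.002477, so r = 0.009908 = 0.991%.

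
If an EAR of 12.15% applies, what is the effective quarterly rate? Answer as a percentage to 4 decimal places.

2.9082%

The per-quarter rate i satisfies (1 + i)^4 = 1 + 0.1215.
i = 1.1215^(1/4) − 1 = 0.0290816 = 2.9082%.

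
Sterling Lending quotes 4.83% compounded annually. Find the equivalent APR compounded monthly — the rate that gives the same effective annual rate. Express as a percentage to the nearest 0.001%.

4.726%

Compounded annually, EAR = nominal = 0.048300.
Solve (1 + r/12)^12 = 1.048300: r/12 = 1.048300^(1/12) − 1 = 0.003939, so r = 0.047263 = 4.726%.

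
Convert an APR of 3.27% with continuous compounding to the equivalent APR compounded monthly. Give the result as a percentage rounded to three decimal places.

EAR under continuous compounding: e^0.0327 − 1 = 0.033241.
Solve (1 + r/12)^12 = 1.033241: r/12 = 1.033241^(1/12) − 1 = 0.002729, so r = 0.032745 = 3.274%.

3.274%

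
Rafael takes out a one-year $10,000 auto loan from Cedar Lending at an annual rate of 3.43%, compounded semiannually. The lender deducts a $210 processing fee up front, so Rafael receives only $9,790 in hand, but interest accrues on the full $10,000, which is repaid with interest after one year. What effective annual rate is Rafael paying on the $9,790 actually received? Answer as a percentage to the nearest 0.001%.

5.679%

Amount owed after one year: 10,000 × (1 + 0.0343/2)^2 = 10,000 × 1.034594 = $10,345.94.
Effective rate on net proceeds: 10,345.94 / 9,790 − 1 = 0.056787 = 5.679%.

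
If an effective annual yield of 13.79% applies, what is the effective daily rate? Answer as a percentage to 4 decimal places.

The per-day rate i satisfies (1 + i)^365 = 1 + 0.1379.
i = 1.1379^(1/365) − 1 = 0.0003540 = 0.0354%.

0.0354%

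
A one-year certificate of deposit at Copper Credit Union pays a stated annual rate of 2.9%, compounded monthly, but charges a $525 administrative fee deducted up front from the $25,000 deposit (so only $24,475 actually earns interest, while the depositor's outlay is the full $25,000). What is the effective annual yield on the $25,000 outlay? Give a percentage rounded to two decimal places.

0.78%

Value after one year: 24,475 × (1 + 0.029/12)^12 = 24,475 × 1.029389 = $25,194.29.
Effective yield on the $25,000 outlay: 25,194.29 / 25,000 − 1 = 0.007771 = 0.78%.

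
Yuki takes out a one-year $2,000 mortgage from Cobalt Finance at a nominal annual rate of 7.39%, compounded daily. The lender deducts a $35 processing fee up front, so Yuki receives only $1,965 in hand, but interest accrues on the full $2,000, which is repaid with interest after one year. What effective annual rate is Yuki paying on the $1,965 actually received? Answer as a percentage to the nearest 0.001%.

Amount owed after one year: 2,000 × (1 + 0.0739/365)^365 = 2,000 × 1.076691 = $2,153.38.
Effective rate on net proceeds: 2,153.38 / 1,965 − 1 = 0.095869 = 9.587%.

9.587%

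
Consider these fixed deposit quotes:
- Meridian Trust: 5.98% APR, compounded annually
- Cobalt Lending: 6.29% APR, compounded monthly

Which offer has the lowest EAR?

Meridian Trust: compounded annually, EAR = 5.980%
Cobalt Lending: (1 + 0.0629/12)^12 − 1 = 6.475%
The lowest effective annual rate is Meridian Trust at 5.980%.

Meridian Trust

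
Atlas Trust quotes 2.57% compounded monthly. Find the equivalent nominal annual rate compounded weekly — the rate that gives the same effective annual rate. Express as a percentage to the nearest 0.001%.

EAR = (1 + 0.0257/12)^12 − 1 = 0.026005.
Solve (1 + r/52)^52 = 1.026005: r/52 = 1.026005^(1/52) − 1 = 0.000494, so r = 0.025679 = 2.568%.

2.568%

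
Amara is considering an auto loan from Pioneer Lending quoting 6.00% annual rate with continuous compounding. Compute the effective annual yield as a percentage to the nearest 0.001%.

6.184%

With continuous compounding, EAR = e^0.0600 − 1.
e^0.0600 = 1.061837, so EAR = 0.061837 = 6.184%.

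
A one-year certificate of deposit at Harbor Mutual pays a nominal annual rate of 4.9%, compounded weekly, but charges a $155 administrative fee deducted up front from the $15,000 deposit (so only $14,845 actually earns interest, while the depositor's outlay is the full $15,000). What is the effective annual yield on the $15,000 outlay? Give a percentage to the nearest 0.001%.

Value after one year: 14,845 × (1 + 0.049/52)^52 = 14,845 × 1.050196 = $15,590.16.
Effective yield on the $15,000 outlay: 15,590.16 / 15,000 − 1 = 0.039344 = 3.934%.

3.934%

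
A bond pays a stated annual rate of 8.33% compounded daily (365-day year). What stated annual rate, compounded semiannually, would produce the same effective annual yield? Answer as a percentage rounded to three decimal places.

EAR = (1 + 0.0833/365)^365 − 1 = 0.086857.
Solve (1 + r/2)^2 = 1.086857: r/2 = 1.086857^(1/2) − 1 = 0.042525, so r = 0.085049 = 8.505%.

8.505%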